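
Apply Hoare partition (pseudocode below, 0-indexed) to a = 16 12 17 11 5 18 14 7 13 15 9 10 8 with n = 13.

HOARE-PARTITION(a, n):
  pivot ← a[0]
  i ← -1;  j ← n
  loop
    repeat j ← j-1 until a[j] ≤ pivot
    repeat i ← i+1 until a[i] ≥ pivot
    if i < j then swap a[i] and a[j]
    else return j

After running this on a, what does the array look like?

8 12 10 11 5 9 14 7 13 15 18 17 16

pivot = a[0] = 16; i = -1, j = 13
j→12 (a[12]=8≤16), i→0 (a[0]=16≥16); i<j, swap → 8 12 17 11 5 18 14 7 13 15 9 10 16
j→11 (a[11]=10≤16), i→2 (a[2]=17≥16); i<j, swap → 8 12 10 11 5 18 14 7 13 15 9 17 16
j→10 (a[10]=9≤16), i→5 (a[5]=18≥16); i<j, swap → 8 12 10 11 5 9 14 7 13 15 18 17 16
j→9, i→10; i≥j, return j=9. a = 8 12 10 11 5 9 14 7 13 15 18 17 16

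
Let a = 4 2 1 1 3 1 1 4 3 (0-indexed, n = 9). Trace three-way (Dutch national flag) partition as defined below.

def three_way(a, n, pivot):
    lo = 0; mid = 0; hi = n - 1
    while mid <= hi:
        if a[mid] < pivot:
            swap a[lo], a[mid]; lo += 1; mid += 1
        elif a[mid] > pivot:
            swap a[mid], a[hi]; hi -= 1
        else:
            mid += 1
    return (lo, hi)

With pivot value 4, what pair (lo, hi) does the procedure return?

pivot = 4; lo=0, mid=0, hi=8
a[mid]=4=4: mid=1
a[mid]=2<4: swap a[0],a[1]; lo=1,mid=2 → 2 4 1 1 3 1 1 4 3
a[mid]=1<4: swap a[1],a[2]; lo=2,mid=3 → 2 1 4 1 3 1 1 4 3
a[mid]=1<4: swap a[2],a[3]; lo=3,mid=4 → 2 1 1 4 3 1 1 4 3
a[mid]=3<4: swap a[3],a[4]; lo=4,mid=5 → 2 1 1 3 4 1 1 4 3
a[mid]=1<4: swap a[4],a[5]; lo=5,mid=6 → 2 1 1 3 1 4 1 4 3
a[mid]=1<4: swap a[5],a[6]; lo=6,mid=7 → 2 1 1 3 1 1 4 4 3
a[mid]=4=4: mid=8
a[mid]=3<4: swap a[6],a[8]; lo=7,mid=9 → 2 1 1 3 1 1 3 4 4
end: lo=7, hi=8; a = 2 1 1 3 1 1 3 4 4

(7, 8)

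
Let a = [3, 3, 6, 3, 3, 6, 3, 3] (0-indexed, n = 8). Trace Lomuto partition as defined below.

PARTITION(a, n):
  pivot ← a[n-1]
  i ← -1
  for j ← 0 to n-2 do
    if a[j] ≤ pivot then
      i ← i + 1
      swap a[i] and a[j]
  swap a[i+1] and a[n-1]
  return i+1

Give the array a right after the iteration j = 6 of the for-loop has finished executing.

[3, 3, 3, 3, 3, 6, 6, 3]

pivot = a[7] = 3; i = -1
j=0: a[0]=3 ≤ 3 → i=0, swap a[0],a[0] (no change) → [3, 3, 6, 3, 3, 6, 3, 3]
j=1: a[1]=3 ≤ 3 → i=1, swap a[1],a[1] (no change) → [3, 3, 6, 3, 3, 6, 3, 3]
j=2: a[2]=6 > 3 → no swap
j=3: a[3]=3 ≤ 3 → i=2, swap a[2],a[3] → [3, 3, 3, 6, 3, 6, 3, 3]
j=4: a[4]=3 ≤ 3 → i=3, swap a[3],a[4] → [3, 3, 3, 3, 6, 6, 3, 3]
j=5: a[5]=6 > 3 → no swap
j=6: a[6]=3 ≤ 3 → i=4, swap a[4],a[6] → [3, 3, 3, 3, 3, 6, 6, 3]
(after j=6) a = [3, 3, 3, 3, 3, 6, 6, 3]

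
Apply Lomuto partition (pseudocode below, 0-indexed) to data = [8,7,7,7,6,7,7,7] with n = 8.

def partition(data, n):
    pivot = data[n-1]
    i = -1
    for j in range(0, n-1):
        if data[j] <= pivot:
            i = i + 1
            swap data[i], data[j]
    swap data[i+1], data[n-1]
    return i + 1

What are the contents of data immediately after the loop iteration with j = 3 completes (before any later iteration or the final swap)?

[7,7,7,8,6,7,7,7]

pivot = data[7] = 7; i = -1
j=0: data[0]=8 > 7 → no swap
j=1: data[1]=7 ≤ 7 → i=0, swap data[0],data[1] → [7,8,7,7,6,7,7,7]
j=2: data[2]=7 ≤ 7 → i=1, swap data[1],data[2] → [7,7,8,7,6,7,7,7]
j=3: data[3]=7 ≤ 7 → i=2, swap data[2],data[3] → [7,7,7,8,6,7,7,7]
(after j=3) data = [7,7,7,8,6,7,7,7]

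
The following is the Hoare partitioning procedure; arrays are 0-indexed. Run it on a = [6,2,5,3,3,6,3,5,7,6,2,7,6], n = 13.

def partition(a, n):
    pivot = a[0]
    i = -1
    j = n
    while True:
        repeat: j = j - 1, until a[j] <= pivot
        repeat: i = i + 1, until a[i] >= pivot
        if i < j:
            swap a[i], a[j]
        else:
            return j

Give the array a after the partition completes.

[6,2,5,3,3,2,3,5,6,7,6,7,6]

pivot=6
j stops at 12 (6), i stops at 0 (6); swap ⇒ [6,2,5,3,3,6,3,5,7,6,2,7,6]
j stops at 10 (2), i stops at 5 (6); swap ⇒ [6,2,5,3,3,2,3,5,7,6,6,7,6]
j stops at 9 (6), i stops at 8 (7); swap ⇒ [6,2,5,3,3,2,3,5,6,7,6,7,6]
j stops at 8, i stops at 9; i≥j ⇒ return 8. a=[6,2,5,3,3,2,3,5,6,7,6,7,6]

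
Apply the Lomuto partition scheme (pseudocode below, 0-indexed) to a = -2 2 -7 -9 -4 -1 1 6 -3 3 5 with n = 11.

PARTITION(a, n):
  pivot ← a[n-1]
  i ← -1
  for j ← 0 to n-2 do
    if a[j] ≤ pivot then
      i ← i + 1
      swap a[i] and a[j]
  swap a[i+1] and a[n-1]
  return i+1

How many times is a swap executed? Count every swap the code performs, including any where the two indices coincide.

pivot=5, i=-1
j=0: -2≤5, i=0, swap(0,0) ⇒ -2 2 -7 -9 -4 -1 1 6 -3 3 5
j=1: 2≤5, i=1, swap(1,1) ⇒ -2 2 -7 -9 -4 -1 1 6 -3 3 5
j=2: -7≤5, i=2, swap(2,2) ⇒ -2 2 -7 -9 -4 -1 1 6 -3 3 5
j=3: -9≤5, i=3, swap(3,3) ⇒ -2 2 -7 -9 -4 -1 1 6 -3 3 5
j=4: -4≤5, i=4, swap(4,4) ⇒ -2 2 -7 -9 -4 -1 1 6 -3 3 5
j=5: -1≤5, i=5, swap(5,5) ⇒ -2 2 -7 -9 -4 -1 1 6 -3 3 5
j=6: 1≤5, i=6, swap(6,6) ⇒ -2 2 -7 -9 -4 -1 1 6 -3 3 5
j=7: 6>5, skip
j=8: -3≤5, i=7, swap(7,8) ⇒ -2 2 -7 -9 -4 -1 1 -3 6 3 5
j=9: 3≤5, i=8, swap(8,9) ⇒ -2 2 -7 -9 -4 -1 1 -3 3 6 5
swap(9,10) ⇒ -2 2 -7 -9 -4 -1 1 -3 3 5 6; return 9

10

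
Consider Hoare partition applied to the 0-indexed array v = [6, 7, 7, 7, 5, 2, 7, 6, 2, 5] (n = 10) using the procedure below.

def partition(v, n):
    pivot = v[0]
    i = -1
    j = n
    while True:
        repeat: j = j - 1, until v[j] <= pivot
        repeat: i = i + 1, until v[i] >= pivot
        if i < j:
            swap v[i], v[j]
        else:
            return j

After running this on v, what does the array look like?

pivot = v[0] = 6; i = -1, j = 10
j→9 (v[9]=5≤6), i→0 (v[0]=6≥6); i<j, swap → [5, 7, 7, 7, 5, 2, 7, 6, 2, 6]
j→8 (v[8]=2≤6), i→1 (v[1]=7≥6); i<j, swap → [5, 2, 7, 7, 5, 2, 7, 6, 7, 6]
j→7 (v[7]=6≤6), i→2 (v[2]=7≥6); i<j, swap → [5, 2, 6, 7, 5, 2, 7, 7, 7, 6]
j→5 (v[5]=2≤6), i→3 (v[3]=7≥6); i<j, swap → [5, 2, 6, 2, 5, 7, 7, 7, 7, 6]
j→4, i→5; i≥j, return j=4. v = [5, 2, 6, 2, 5, 7, 7, 7, 7, 6]

[5, 2, 6, 2, 5, 7, 7, 7, 7, 6]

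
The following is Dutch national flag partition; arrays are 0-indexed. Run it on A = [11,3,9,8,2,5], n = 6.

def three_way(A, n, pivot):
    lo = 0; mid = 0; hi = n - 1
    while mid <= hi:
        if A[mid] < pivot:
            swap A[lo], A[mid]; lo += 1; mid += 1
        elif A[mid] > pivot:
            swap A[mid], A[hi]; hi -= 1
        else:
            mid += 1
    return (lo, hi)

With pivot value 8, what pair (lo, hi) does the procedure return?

(3, 3)

pivot = 8; lo=0, mid=0, hi=5
A[mid]=11>8: swap A[0],A[5]; hi=4 → [5,3,9,8,2,11]
A[mid]=5<8: swap A[0],A[0]; lo=1,mid=1 → [5,3,9,8,2,11]
A[mid]=3<8: swap A[1],A[1]; lo=2,mid=2 → [5,3,9,8,2,11]
A[mid]=9>8: swap A[2],A[4]; hi=3 → [5,3,2,8,9,11]
A[mid]=2<8: swap A[2],A[2]; lo=3,mid=3 → [5,3,2,8,9,11]
A[mid]=8=8: mid=4
end: lo=3, hi=3; A = [5,3,2,8,9,11]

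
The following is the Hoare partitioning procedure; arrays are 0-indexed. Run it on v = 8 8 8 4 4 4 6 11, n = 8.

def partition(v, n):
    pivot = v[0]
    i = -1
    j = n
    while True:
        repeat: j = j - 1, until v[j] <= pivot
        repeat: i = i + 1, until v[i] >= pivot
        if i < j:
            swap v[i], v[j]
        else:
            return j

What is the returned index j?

3

pivot=8
j stops at 6 (6), i stops at 0 (8); swap ⇒ 6 8 8 4 4 4 8 11
j stops at 5 (4), i stops at 1 (8); swap ⇒ 6 4 8 4 4 8 8 11
j stops at 4 (4), i stops at 2 (8); swap ⇒ 6 4 4 4 8 8 8 11
j stops at 3, i stops at 4; i≥j ⇒ return 3. v=6 4 4 4 8 8 8 11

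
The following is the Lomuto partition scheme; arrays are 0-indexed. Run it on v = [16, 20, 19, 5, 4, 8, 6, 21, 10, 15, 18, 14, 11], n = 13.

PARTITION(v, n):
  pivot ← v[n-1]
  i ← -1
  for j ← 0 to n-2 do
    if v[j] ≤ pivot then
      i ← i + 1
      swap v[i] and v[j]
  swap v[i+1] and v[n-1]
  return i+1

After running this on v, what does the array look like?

[5, 4, 8, 6, 10, 11, 16, 21, 20, 15, 18, 14, 19]

pivot = v[12] = 11; i = -1
j=0: v[0]=16 > 11 → no swap
j=1: v[1]=20 > 11 → no swap
j=2: v[2]=19 > 11 → no swap
j=3: v[3]=5 ≤ 11 → i=0, swap v[0],v[3] → [5, 20, 19, 16, 4, 8, 6, 21, 10, 15, 18, 14, 11]
j=4: v[4]=4 ≤ 11 → i=1, swap v[1],v[4] → [5, 4, 19, 16, 20, 8, 6, 21, 10, 15, 18, 14, 11]
j=5: v[5]=8 ≤ 11 → i=2, swap v[2],v[5] → [5, 4, 8, 16, 20, 19, 6, 21, 10, 15, 18, 14, 11]
j=6: v[6]=6 ≤ 11 → i=3, swap v[3],v[6] → [5, 4, 8, 6, 20, 19, 16, 21, 10, 15, 18, 14, 11]
j=7: v[7]=21 > 11 → no swap
j=8: v[8]=10 ≤ 11 → i=4, swap v[4],v[8] → [5, 4, 8, 6, 10, 19, 16, 21, 20, 15, 18, 14, 11]
j=9: v[9]=15 > 11 → no swap
j=10: v[10]=18 > 11 → no swap
j=11: v[11]=14 > 11 → no swap
final swap v[5],v[12] → [5, 4, 8, 6, 10, 11, 16, 21, 20, 15, 18, 14, 19]; return 5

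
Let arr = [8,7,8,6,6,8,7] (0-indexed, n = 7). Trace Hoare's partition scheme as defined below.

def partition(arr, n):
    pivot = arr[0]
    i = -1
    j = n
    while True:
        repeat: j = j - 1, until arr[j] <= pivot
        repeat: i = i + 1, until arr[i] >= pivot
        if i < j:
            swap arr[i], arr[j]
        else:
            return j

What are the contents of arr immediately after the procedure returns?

pivot=8
j stops at 6 (7), i stops at 0 (8); swap ⇒ [7,7,8,6,6,8,8]
j stops at 5 (8), i stops at 2 (8); swap ⇒ [7,7,8,6,6,8,8]
j stops at 4, i stops at 5; i≥j ⇒ return 4. arr=[7,7,8,6,6,8,8]

[7,7,8,6,6,8,8]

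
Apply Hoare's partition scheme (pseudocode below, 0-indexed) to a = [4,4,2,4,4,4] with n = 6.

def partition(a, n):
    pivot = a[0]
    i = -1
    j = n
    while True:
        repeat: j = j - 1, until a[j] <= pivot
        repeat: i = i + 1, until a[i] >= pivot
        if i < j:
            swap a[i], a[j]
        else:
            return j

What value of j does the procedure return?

pivot = a[0] = 4; i = -1, j = 6
j→5 (a[5]=4≤4), i→0 (a[0]=4≥4); i<j, swap → [4,4,2,4,4,4]
j→4 (a[4]=4≤4), i→1 (a[1]=4≥4); i<j, swap → [4,4,2,4,4,4]
j→3, i→3; i≥j, return j=3. a = [4,4,2,4,4,4]

3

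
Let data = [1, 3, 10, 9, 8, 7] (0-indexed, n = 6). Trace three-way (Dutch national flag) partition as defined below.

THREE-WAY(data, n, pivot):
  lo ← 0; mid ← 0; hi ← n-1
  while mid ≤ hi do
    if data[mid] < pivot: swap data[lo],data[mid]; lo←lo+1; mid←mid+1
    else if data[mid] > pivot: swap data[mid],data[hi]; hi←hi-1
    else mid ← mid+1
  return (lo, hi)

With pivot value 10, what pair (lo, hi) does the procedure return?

(5, 5)

pivot = 10; lo=0, mid=0, hi=5
data[mid]=1<10: swap data[0],data[0]; lo=1,mid=1 → [1, 3, 10, 9, 8, 7]
data[mid]=3<10: swap data[1],data[1]; lo=2,mid=2 → [1, 3, 10, 9, 8, 7]
data[mid]=10=10: mid=3
data[mid]=9<10: swap data[2],data[3]; lo=3,mid=4 → [1, 3, 9, 10, 8, 7]
data[mid]=8<10: swap data[3],data[4]; lo=4,mid=5 → [1, 3, 9, 8, 10, 7]
data[mid]=7<10: swap data[4],data[5]; lo=5,mid=6 → [1, 3, 9, 8, 7, 10]
end: lo=5, hi=5; data = [1, 3, 9, 8, 7, 10]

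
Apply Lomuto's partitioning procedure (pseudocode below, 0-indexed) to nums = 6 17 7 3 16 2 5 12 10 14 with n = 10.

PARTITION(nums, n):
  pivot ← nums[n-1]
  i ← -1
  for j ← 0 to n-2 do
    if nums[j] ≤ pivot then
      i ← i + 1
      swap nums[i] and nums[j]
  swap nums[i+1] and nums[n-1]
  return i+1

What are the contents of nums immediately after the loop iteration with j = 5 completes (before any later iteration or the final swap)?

pivot = nums[9] = 14; i = -1
j=0: nums[0]=6 ≤ 14 → i=0, swap nums[0],nums[0] (no change) → 6 17 7 3 16 2 5 12 10 14
j=1: nums[1]=17 > 14 → no swap
j=2: nums[2]=7 ≤ 14 → i=1, swap nums[1],nums[2] → 6 7 17 3 16 2 5 12 10 14
j=3: nums[3]=3 ≤ 14 → i=2, swap nums[2],nums[3] → 6 7 3 17 16 2 5 12 10 14
j=4: nums[4]=16 > 14 → no swap
j=5: nums[5]=2 ≤ 14 → i=3, swap nums[3],nums[5] → 6 7 3 2 16 17 5 12 10 14
(after j=5) nums = 6 7 3 2 16 17 5 12 10 14

6 7 3 2 16 17 5 12 10 14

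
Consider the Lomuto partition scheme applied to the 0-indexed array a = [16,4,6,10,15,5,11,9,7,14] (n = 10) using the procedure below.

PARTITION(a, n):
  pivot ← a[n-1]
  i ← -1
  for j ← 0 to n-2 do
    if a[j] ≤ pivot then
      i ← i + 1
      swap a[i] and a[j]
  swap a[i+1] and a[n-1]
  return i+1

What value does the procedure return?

7

pivot = a[9] = 14; i = -1
j=0: a[0]=16 > 14 → no swap
j=1: a[1]=4 ≤ 14 → i=0, swap a[0],a[1] → [4,16,6,10,15,5,11,9,7,14]
j=2: a[2]=6 ≤ 14 → i=1, swap a[1],a[2] → [4,6,16,10,15,5,11,9,7,14]
j=3: a[3]=10 ≤ 14 → i=2, swap a[2],a[3] → [4,6,10,16,15,5,11,9,7,14]
j=4: a[4]=15 > 14 → no swap
j=5: a[5]=5 ≤ 14 → i=3, swap a[3],a[5] → [4,6,10,5,15,16,11,9,7,14]
j=6: a[6]=11 ≤ 14 → i=4, swap a[4],a[6] → [4,6,10,5,11,16,15,9,7,14]
j=7: a[7]=9 ≤ 14 → i=5, swap a[5],a[7] → [4,6,10,5,11,9,15,16,7,14]
j=8: a[8]=7 ≤ 14 → i=6, swap a[6],a[8] → [4,6,10,5,11,9,7,16,15,14]
final swap a[7],a[9] → [4,6,10,5,11,9,7,14,15,16]; return 7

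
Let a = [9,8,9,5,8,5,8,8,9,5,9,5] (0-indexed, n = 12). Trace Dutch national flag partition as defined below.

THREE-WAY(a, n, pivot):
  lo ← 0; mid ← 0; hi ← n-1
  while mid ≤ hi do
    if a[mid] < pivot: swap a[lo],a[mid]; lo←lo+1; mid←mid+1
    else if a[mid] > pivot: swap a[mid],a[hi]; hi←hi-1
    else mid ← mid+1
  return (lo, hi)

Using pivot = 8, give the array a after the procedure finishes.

[5,5,5,5,8,8,8,8,9,9,9,9]

pivot = 8; lo=0, mid=0, hi=11
a[mid]=9>8: swap a[0],a[11]; hi=10 → [5,8,9,5,8,5,8,8,9,5,9,9]
a[mid]=5<8: swap a[0],a[0]; lo=1,mid=1 → [5,8,9,5,8,5,8,8,9,5,9,9]
a[mid]=8=8: mid=2
a[mid]=9>8: swap a[2],a[10]; hi=9 → [5,8,9,5,8,5,8,8,9,5,9,9]
a[mid]=9>8: swap a[2],a[9]; hi=8 → [5,8,5,5,8,5,8,8,9,9,9,9]
a[mid]=5<8: swap a[1],a[2]; lo=2,mid=3 → [5,5,8,5,8,5,8,8,9,9,9,9]
a[mid]=5<8: swap a[2],a[3]; lo=3,mid=4 → [5,5,5,8,8,5,8,8,9,9,9,9]
a[mid]=8=8: mid=5
a[mid]=5<8: swap a[3],a[5]; lo=4,mid=6 → [5,5,5,5,8,8,8,8,9,9,9,9]
a[mid]=8=8: mid=7
a[mid]=8=8: mid=8
a[mid]=9>8: swap a[8],a[8]; hi=7 → [5,5,5,5,8,8,8,8,9,9,9,9]
end: lo=4, hi=7; a = [5,5,5,5,8,8,8,8,9,9,9,9]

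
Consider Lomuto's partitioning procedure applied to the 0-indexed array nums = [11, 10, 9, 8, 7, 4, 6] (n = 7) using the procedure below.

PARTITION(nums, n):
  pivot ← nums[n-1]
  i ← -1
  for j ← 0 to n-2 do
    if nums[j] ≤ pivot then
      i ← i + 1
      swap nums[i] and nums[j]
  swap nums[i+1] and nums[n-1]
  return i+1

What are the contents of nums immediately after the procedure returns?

pivot=6, i=-1
j=0: 11>6, skip
j=1: 10>6, skip
j=2: 9>6, skip
j=3: 8>6, skip
j=4: 7>6, skip
j=5: 4≤6, i=0, swap(0,5) ⇒ [4, 10, 9, 8, 7, 11, 6]
swap(1,6) ⇒ [4, 6, 9, 8, 7, 11, 10]; return 1

[4, 6, 9, 8, 7, 11, 10]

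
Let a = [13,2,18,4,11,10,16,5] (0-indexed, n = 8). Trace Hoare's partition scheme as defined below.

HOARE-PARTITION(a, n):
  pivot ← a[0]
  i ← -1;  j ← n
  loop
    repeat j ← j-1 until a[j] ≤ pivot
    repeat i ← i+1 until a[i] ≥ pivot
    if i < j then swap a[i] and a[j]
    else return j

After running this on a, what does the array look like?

[5,2,10,4,11,18,16,13]

pivot=13
j stops at 7 (5), i stops at 0 (13); swap ⇒ [5,2,18,4,11,10,16,13]
j stops at 5 (10), i stops at 2 (18); swap ⇒ [5,2,10,4,11,18,16,13]
j stops at 4, i stops at 5; i≥j ⇒ return 4. a=[5,2,10,4,11,18,16,13]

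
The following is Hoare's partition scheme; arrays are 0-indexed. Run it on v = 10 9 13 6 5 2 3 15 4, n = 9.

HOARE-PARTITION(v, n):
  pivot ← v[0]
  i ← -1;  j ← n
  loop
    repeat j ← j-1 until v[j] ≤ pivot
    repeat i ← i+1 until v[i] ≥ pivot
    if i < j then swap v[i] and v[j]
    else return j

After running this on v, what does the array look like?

4 9 3 6 5 2 13 15 10

pivot = v[0] = 10; i = -1, j = 9
j→8 (v[8]=4≤10), i→0 (v[0]=10≥10); i<j, swap → 4 9 13 6 5 2 3 15 10
j→6 (v[6]=3≤10), i→2 (v[2]=13≥10); i<j, swap → 4 9 3 6 5 2 13 15 10
j→5, i→6; i≥j, return j=5. v = 4 9 3 6 5 2 13 15 10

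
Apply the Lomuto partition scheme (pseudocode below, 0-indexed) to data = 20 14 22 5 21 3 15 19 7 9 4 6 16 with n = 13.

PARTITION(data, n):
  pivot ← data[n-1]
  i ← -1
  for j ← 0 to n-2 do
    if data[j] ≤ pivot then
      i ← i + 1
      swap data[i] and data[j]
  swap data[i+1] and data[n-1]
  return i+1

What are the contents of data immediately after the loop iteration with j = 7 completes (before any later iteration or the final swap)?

14 5 3 15 21 22 20 19 7 9 4 6 16

pivot=16, i=-1
j=0: 20>16, skip
j=1: 14≤16, i=0, swap(0,1) ⇒ 14 20 22 5 21 3 15 19 7 9 4 6 16
j=2: 22>16, skip
j=3: 5≤16, i=1, swap(1,3) ⇒ 14 5 22 20 21 3 15 19 7 9 4 6 16
j=4: 21>16, skip
j=5: 3≤16, i=2, swap(2,5) ⇒ 14 5 3 20 21 22 15 19 7 9 4 6 16
j=6: 15≤16, i=3, swap(3,6) ⇒ 14 5 3 15 21 22 20 19 7 9 4 6 16
j=7: 19>16, skip
(after j=7) data = 14 5 3 15 21 22 20 19 7 9 4 6 16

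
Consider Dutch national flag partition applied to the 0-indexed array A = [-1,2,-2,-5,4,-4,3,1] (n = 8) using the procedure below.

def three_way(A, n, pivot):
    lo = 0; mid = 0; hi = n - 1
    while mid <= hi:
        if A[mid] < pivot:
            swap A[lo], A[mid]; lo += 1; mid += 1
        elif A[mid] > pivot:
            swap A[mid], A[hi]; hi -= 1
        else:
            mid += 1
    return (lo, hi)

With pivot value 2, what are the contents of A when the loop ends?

pivot = 2; lo=0, mid=0, hi=7
A[mid]=-1<2: swap A[0],A[0]; lo=1,mid=1 → [-1,2,-2,-5,4,-4,3,1]
A[mid]=2=2: mid=2
A[mid]=-2<2: swap A[1],A[2]; lo=2,mid=3 → [-1,-2,2,-5,4,-4,3,1]
A[mid]=-5<2: swap A[2],A[3]; lo=3,mid=4 → [-1,-2,-5,2,4,-4,3,1]
A[mid]=4>2: swap A[4],A[7]; hi=6 → [-1,-2,-5,2,1,-4,3,4]
A[mid]=1<2: swap A[3],A[4]; lo=4,mid=5 → [-1,-2,-5,1,2,-4,3,4]
A[mid]=-4<2: swap A[4],A[5]; lo=5,mid=6 → [-1,-2,-5,1,-4,2,3,4]
A[mid]=3>2: swap A[6],A[6]; hi=5 → [-1,-2,-5,1,-4,2,3,4]
end: lo=5, hi=5; A = [-1,-2,-5,1,-4,2,3,4]

[-1,-2,-5,1,-4,2,3,4]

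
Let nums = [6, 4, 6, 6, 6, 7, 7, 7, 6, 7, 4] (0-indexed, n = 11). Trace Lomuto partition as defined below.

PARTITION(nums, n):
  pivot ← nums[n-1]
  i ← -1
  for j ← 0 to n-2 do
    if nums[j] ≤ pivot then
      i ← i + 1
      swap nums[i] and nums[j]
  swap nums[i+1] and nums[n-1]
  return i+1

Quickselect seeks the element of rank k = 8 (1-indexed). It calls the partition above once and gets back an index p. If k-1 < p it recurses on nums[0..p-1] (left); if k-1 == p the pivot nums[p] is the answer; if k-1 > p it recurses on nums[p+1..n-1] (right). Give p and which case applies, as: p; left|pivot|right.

pivot = nums[10] = 4; i = -1
j=0: nums[0]=6 > 4 → no swap
j=1: nums[1]=4 ≤ 4 → i=0, swap nums[0],nums[1] → [4, 6, 6, 6, 6, 7, 7, 7, 6, 7, 4]
j=2: nums[2]=6 > 4 → no swap
j=3: nums[3]=6 > 4 → no swap
j=4: nums[4]=6 > 4 → no swap
j=5: nums[5]=7 > 4 → no swap
j=6: nums[6]=7 > 4 → no swap
j=7: nums[7]=7 > 4 → no swap
j=8: nums[8]=6 > 4 → no swap
j=9: nums[9]=7 > 4 → no swap
final swap nums[1],nums[10] → [4, 4, 6, 6, 6, 7, 7, 7, 6, 7, 6]; return 1
p = 1; k-1 = 7 > 1 ⇒ right

1; right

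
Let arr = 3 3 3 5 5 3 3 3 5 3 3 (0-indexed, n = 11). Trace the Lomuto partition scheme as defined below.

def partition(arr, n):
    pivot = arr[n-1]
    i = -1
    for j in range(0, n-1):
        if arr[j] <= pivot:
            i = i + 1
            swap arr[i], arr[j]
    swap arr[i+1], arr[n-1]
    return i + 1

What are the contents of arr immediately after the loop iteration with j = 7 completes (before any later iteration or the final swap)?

pivot = arr[10] = 3; i = -1
j=0: arr[0]=3 ≤ 3 → i=0, swap arr[0],arr[0] (no change) → 3 3 3 5 5 3 3 3 5 3 3
j=1: arr[1]=3 ≤ 3 → i=1, swap arr[1],arr[1] (no change) → 3 3 3 5 5 3 3 3 5 3 3
j=2: arr[2]=3 ≤ 3 → i=2, swap arr[2],arr[2] (no change) → 3 3 3 5 5 3 3 3 5 3 3
j=3: arr[3]=5 > 3 → no swap
j=4: arr[4]=5 > 3 → no swap
j=5: arr[5]=3 ≤ 3 → i=3, swap arr[3],arr[5] → 3 3 3 3 5 5 3 3 5 3 3
j=6: arr[6]=3 ≤ 3 → i=4, swap arr[4],arr[6] → 3 3 3 3 3 5 5 3 5 3 3
j=7: arr[7]=3 ≤ 3 → i=5, swap arr[5],arr[7] → 3 3 3 3 3 3 5 5 5 3 3
(after j=7) arr = 3 3 3 3 3 3 5 5 5 3 3

3 3 3 3 3 3 5 5 5 3 3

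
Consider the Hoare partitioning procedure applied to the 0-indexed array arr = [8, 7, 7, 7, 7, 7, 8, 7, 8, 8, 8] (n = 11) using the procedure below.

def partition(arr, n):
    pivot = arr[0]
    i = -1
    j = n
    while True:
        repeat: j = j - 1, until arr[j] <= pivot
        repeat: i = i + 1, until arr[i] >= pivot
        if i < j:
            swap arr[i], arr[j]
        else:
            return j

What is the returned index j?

8

pivot = arr[0] = 8; i = -1, j = 11
j→10 (arr[10]=8≤8), i→0 (arr[0]=8≥8); i<j, swap → [8, 7, 7, 7, 7, 7, 8, 7, 8, 8, 8]
j→9 (arr[9]=8≤8), i→6 (arr[6]=8≥8); i<j, swap → [8, 7, 7, 7, 7, 7, 8, 7, 8, 8, 8]
j→8, i→8; i≥j, return j=8. arr = [8, 7, 7, 7, 7, 7, 8, 7, 8, 8, 8]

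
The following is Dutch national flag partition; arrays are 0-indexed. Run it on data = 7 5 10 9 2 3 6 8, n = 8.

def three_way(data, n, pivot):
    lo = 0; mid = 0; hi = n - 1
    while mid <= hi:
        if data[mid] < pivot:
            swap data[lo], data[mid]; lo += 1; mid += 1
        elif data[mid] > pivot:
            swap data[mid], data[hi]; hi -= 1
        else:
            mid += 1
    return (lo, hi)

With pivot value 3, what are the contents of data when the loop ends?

2 3 9 10 5 6 8 7

pivot = 3; lo=0, mid=0, hi=7
data[mid]=7>3: swap data[0],data[7]; hi=6 → 8 5 10 9 2 3 6 7
data[mid]=8>3: swap data[0],data[6]; hi=5 → 6 5 10 9 2 3 8 7
data[mid]=6>3: swap data[0],data[5]; hi=4 → 3 5 10 9 2 6 8 7
data[mid]=3=3: mid=1
data[mid]=5>3: swap data[1],data[4]; hi=3 → 3 2 10 9 5 6 8 7
data[mid]=2<3: swap data[0],data[1]; lo=1,mid=2 → 2 3 10 9 5 6 8 7
data[mid]=10>3: swap data[2],data[3]; hi=2 → 2 3 9 10 5 6 8 7
data[mid]=9>3: swap data[2],data[2]; hi=1 → 2 3 9 10 5 6 8 7
end: lo=1, hi=1; data = 2 3 9 10 5 6 8 7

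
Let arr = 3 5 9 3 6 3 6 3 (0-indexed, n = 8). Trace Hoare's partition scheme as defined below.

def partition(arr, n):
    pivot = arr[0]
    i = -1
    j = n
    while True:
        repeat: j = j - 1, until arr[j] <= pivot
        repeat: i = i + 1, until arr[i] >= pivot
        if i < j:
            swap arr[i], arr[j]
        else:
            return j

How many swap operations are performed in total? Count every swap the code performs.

3

pivot=3
j stops at 7 (3), i stops at 0 (3); swap ⇒ 3 5 9 3 6 3 6 3
j stops at 5 (3), i stops at 1 (5); swap ⇒ 3 3 9 3 6 5 6 3
j stops at 3 (3), i stops at 2 (9); swap ⇒ 3 3 3 9 6 5 6 3
j stops at 2, i stops at 3; i≥j ⇒ return 2. arr=3 3 3 9 6 5 6 3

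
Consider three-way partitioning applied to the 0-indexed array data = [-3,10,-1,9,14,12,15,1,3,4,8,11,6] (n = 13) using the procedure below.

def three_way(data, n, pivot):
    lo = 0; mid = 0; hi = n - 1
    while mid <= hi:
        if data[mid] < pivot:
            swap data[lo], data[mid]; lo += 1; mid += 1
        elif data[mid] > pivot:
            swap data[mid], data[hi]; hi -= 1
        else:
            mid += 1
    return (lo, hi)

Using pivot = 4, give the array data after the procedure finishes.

pivot = 4; lo=0, mid=0, hi=12
data[mid]=-3<4: swap data[0],data[0]; lo=1,mid=1 → [-3,10,-1,9,14,12,15,1,3,4,8,11,6]
data[mid]=10>4: swap data[1],data[12]; hi=11 → [-3,6,-1,9,14,12,15,1,3,4,8,11,10]
data[mid]=6>4: swap data[1],data[11]; hi=10 → [-3,11,-1,9,14,12,15,1,3,4,8,6,10]
data[mid]=11>4: swap data[1],data[10]; hi=9 → [-3,8,-1,9,14,12,15,1,3,4,11,6,10]
data[mid]=8>4: swap data[1],data[9]; hi=8 → [-3,4,-1,9,14,12,15,1,3,8,11,6,10]
data[mid]=4=4: mid=2
data[mid]=-1<4: swap data[1],data[2]; lo=2,mid=3 → [-3,-1,4,9,14,12,15,1,3,8,11,6,10]
data[mid]=9>4: swap data[3],data[8]; hi=7 → [-3,-1,4,3,14,12,15,1,9,8,11,6,10]
data[mid]=3<4: swap data[2],data[3]; lo=3,mid=4 → [-3,-1,3,4,14,12,15,1,9,8,11,6,10]
data[mid]=14>4: swap data[4],data[7]; hi=6 → [-3,-1,3,4,1,12,15,14,9,8,11,6,10]
data[mid]=1<4: swap data[3],data[4]; lo=4,mid=5 → [-3,-1,3,1,4,12,15,14,9,8,11,6,10]
data[mid]=12>4: swap data[5],data[6]; hi=5 → [-3,-1,3,1,4,15,12,14,9,8,11,6,10]
data[mid]=15>4: swap data[5],data[5]; hi=4 → [-3,-1,3,1,4,15,12,14,9,8,11,6,10]
end: lo=4, hi=4; data = [-3,-1,3,1,4,15,12,14,9,8,11,6,10]

[-3,-1,3,1,4,15,12,14,9,8,11,6,10]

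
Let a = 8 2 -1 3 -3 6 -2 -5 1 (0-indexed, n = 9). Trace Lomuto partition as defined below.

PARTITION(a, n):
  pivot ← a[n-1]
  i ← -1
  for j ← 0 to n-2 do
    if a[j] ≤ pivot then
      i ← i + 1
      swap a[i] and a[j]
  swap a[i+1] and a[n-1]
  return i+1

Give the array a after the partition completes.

-1 -3 -2 -5 1 6 8 3 2

pivot = a[8] = 1; i = -1
j=0: a[0]=8 > 1 → no swap
j=1: a[1]=2 > 1 → no swap
j=2: a[2]=-1 ≤ 1 → i=0, swap a[0],a[2] → -1 2 8 3 -3 6 -2 -5 1
j=3: a[3]=3 > 1 → no swap
j=4: a[4]=-3 ≤ 1 → i=1, swap a[1],a[4] → -1 -3 8 3 2 6 -2 -5 1
j=5: a[5]=6 > 1 → no swap
j=6: a[6]=-2 ≤ 1 → i=2, swap a[2],a[6] → -1 -3 -2 3 2 6 8 -5 1
j=7: a[7]=-5 ≤ 1 → i=3, swap a[3],a[7] → -1 -3 -2 -5 2 6 8 3 1
final swap a[4],a[8] → -1 -3 -2 -5 1 6 8 3 2; return 4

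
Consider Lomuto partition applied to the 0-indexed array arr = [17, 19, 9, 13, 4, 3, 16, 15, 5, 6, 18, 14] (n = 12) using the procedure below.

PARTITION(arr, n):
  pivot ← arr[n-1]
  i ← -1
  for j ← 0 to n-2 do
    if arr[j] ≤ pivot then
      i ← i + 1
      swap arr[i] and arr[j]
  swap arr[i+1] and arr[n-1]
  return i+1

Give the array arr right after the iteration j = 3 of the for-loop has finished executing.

pivot = arr[11] = 14; i = -1
j=0: arr[0]=17 > 14 → no swap
j=1: arr[1]=19 > 14 → no swap
j=2: arr[2]=9 ≤ 14 → i=0, swap arr[0],arr[2] → [9, 19, 17, 13, 4, 3, 16, 15, 5, 6, 18, 14]
j=3: arr[3]=13 ≤ 14 → i=1, swap arr[1],arr[3] → [9, 13, 17, 19, 4, 3, 16, 15, 5, 6, 18, 14]
(after j=3) arr = [9, 13, 17, 19, 4, 3, 16, 15, 5, 6, 18, 14]

[9, 13, 17, 19, 4, 3, 16, 15, 5, 6, 18, 14]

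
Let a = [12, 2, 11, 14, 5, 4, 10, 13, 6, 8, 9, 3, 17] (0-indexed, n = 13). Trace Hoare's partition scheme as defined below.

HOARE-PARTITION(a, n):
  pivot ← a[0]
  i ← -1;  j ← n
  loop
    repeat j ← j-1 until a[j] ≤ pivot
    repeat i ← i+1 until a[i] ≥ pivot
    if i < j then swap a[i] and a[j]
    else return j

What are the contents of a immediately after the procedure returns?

[3, 2, 11, 9, 5, 4, 10, 8, 6, 13, 14, 12, 17]

pivot = a[0] = 12; i = -1, j = 13
j→11 (a[11]=3≤12), i→0 (a[0]=12≥12); i<j, swap → [3, 2, 11, 14, 5, 4, 10, 13, 6, 8, 9, 12, 17]
j→10 (a[10]=9≤12), i→3 (a[3]=14≥12); i<j, swap → [3, 2, 11, 9, 5, 4, 10, 13, 6, 8, 14, 12, 17]
j→9 (a[9]=8≤12), i→7 (a[7]=13≥12); i<j, swap → [3, 2, 11, 9, 5, 4, 10, 8, 6, 13, 14, 12, 17]
j→8, i→9; i≥j, return j=8. a = [3, 2, 11, 9, 5, 4, 10, 8, 6, 13, 14, 12, 17]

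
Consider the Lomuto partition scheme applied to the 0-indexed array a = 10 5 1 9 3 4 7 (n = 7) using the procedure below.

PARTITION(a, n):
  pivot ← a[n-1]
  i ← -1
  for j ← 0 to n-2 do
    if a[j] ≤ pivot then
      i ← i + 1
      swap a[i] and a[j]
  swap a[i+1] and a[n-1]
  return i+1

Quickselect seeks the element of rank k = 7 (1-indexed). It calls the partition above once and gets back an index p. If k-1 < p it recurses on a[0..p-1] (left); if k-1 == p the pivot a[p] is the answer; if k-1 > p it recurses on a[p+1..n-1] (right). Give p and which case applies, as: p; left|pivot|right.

4; right

pivot=7, i=-1
j=0: 10>7, skip
j=1: 5≤7, i=0, swap(0,1) ⇒ 5 10 1 9 3 4 7
j=2: 1≤7, i=1, swap(1,2) ⇒ 5 1 10 9 3 4 7
j=3: 9>7, skip
j=4: 3≤7, i=2, swap(2,4) ⇒ 5 1 3 9 10 4 7
j=5: 4≤7, i=3, swap(3,5) ⇒ 5 1 3 4 10 9 7
swap(4,6) ⇒ 5 1 3 4 7 9 10; return 4
p = 4; k-1 = 6 > 4 ⇒ right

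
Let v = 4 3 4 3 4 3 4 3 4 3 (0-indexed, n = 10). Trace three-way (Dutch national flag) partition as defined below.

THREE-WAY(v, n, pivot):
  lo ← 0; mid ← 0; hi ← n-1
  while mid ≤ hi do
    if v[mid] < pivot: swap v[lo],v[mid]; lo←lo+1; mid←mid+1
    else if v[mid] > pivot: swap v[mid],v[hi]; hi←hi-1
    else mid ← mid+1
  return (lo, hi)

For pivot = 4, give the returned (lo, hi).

(5, 9)

pivot = 4; lo=0, mid=0, hi=9
v[mid]=4=4: mid=1
v[mid]=3<4: swap v[0],v[1]; lo=1,mid=2 → 3 4 4 3 4 3 4 3 4 3
v[mid]=4=4: mid=3
v[mid]=3<4: swap v[1],v[3]; lo=2,mid=4 → 3 3 4 4 4 3 4 3 4 3
v[mid]=4=4: mid=5
v[mid]=3<4: swap v[2],v[5]; lo=3,mid=6 → 3 3 3 4 4 4 4 3 4 3
v[mid]=4=4: mid=7
v[mid]=3<4: swap v[3],v[7]; lo=4,mid=8 → 3 3 3 3 4 4 4 4 4 3
v[mid]=4=4: mid=9
v[mid]=3<4: swap v[4],v[9]; lo=5,mid=10 → 3 3 3 3 3 4 4 4 4 4
end: lo=5, hi=9; v = 3 3 3 3 3 4 4 4 4 4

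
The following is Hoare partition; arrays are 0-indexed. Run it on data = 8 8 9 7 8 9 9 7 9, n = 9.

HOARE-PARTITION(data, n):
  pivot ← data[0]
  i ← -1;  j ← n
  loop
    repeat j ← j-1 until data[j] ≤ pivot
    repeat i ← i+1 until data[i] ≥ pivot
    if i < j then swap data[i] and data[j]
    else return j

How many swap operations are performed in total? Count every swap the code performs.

pivot = data[0] = 8; i = -1, j = 9
j→7 (data[7]=7≤8), i→0 (data[0]=8≥8); i<j, swap → 7 8 9 7 8 9 9 8 9
j→4 (data[4]=8≤8), i→1 (data[1]=8≥8); i<j, swap → 7 8 9 7 8 9 9 8 9
j→3 (data[3]=7≤8), i→2 (data[2]=9≥8); i<j, swap → 7 8 7 9 8 9 9 8 9
j→2, i→3; i≥j, return j=2. data = 7 8 7 9 8 9 9 8 9

3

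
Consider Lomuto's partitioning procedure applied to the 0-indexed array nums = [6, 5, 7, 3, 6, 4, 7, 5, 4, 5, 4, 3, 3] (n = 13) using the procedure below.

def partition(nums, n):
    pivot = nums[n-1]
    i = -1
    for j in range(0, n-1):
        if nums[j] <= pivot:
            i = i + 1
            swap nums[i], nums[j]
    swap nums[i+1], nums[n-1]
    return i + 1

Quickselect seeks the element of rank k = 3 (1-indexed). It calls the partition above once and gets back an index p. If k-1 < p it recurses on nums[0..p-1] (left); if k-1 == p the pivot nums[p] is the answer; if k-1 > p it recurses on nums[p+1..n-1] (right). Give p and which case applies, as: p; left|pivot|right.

2; pivot

pivot=3, i=-1
j=0: 6>3, skip
j=1: 5>3, skip
j=2: 7>3, skip
j=3: 3≤3, i=0, swap(0,3) ⇒ [3, 5, 7, 6, 6, 4, 7, 5, 4, 5, 4, 3, 3]
j=4: 6>3, skip
j=5: 4>3, skip
j=6: 7>3, skip
j=7: 5>3, skip
j=8: 4>3, skip
j=9: 5>3, skip
j=10: 4>3, skip
j=11: 3≤3, i=1, swap(1,11) ⇒ [3, 3, 7, 6, 6, 4, 7, 5, 4, 5, 4, 5, 3]
swap(2,12) ⇒ [3, 3, 3, 6, 6, 4, 7, 5, 4, 5, 4, 5, 7]; return 2
p = 2; k-1 = 2 == 2 ⇒ pivot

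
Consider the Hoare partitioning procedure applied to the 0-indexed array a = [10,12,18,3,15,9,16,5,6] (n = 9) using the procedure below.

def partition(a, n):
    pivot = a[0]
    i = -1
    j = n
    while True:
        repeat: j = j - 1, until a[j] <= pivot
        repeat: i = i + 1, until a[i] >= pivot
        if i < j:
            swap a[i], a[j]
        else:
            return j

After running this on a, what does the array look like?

pivot=10
j stops at 8 (6), i stops at 0 (10); swap ⇒ [6,12,18,3,15,9,16,5,10]
j stops at 7 (5), i stops at 1 (12); swap ⇒ [6,5,18,3,15,9,16,12,10]
j stops at 5 (9), i stops at 2 (18); swap ⇒ [6,5,9,3,15,18,16,12,10]
j stops at 3, i stops at 4; i≥j ⇒ return 3. a=[6,5,9,3,15,18,16,12,10]

[6,5,9,3,15,18,16,12,10]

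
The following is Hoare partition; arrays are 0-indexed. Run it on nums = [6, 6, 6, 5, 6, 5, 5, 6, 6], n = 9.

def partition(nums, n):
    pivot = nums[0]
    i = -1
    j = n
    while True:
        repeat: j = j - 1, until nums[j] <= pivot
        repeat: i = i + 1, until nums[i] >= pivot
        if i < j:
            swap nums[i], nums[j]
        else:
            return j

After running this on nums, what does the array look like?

pivot = nums[0] = 6; i = -1, j = 9
j→8 (nums[8]=6≤6), i→0 (nums[0]=6≥6); i<j, swap → [6, 6, 6, 5, 6, 5, 5, 6, 6]
j→7 (nums[7]=6≤6), i→1 (nums[1]=6≥6); i<j, swap → [6, 6, 6, 5, 6, 5, 5, 6, 6]
j→6 (nums[6]=5≤6), i→2 (nums[2]=6≥6); i<j, swap → [6, 6, 5, 5, 6, 5, 6, 6, 6]
j→5 (nums[5]=5≤6), i→4 (nums[4]=6≥6); i<j, swap → [6, 6, 5, 5, 5, 6, 6, 6, 6]
j→4, i→5; i≥j, return j=4. nums = [6, 6, 5, 5, 5, 6, 6, 6, 6]

[6, 6, 5, 5, 5, 6, 6, 6, 6]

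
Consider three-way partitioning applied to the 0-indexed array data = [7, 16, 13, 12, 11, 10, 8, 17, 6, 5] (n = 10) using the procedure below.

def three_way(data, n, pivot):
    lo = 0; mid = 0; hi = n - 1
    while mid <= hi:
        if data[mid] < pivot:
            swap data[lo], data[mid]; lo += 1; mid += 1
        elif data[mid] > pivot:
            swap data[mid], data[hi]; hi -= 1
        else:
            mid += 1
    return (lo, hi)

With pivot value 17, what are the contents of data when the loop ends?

pivot = 17; lo=0, mid=0, hi=9
data[mid]=7<17: swap data[0],data[0]; lo=1,mid=1 → [7, 16, 13, 12, 11, 10, 8, 17, 6, 5]
data[mid]=16<17: swap data[1],data[1]; lo=2,mid=2 → [7, 16, 13, 12, 11, 10, 8, 17, 6, 5]
data[mid]=13<17: swap data[2],data[2]; lo=3,mid=3 → [7, 16, 13, 12, 11, 10, 8, 17, 6, 5]
data[mid]=12<17: swap data[3],data[3]; lo=4,mid=4 → [7, 16, 13, 12, 11, 10, 8, 17, 6, 5]
data[mid]=11<17: swap data[4],data[4]; lo=5,mid=5 → [7, 16, 13, 12, 11, 10, 8, 17, 6, 5]
data[mid]=10<17: swap data[5],data[5]; lo=6,mid=6 → [7, 16, 13, 12, 11, 10, 8, 17, 6, 5]
data[mid]=8<17: swap data[6],data[6]; lo=7,mid=7 → [7, 16, 13, 12, 11, 10, 8, 17, 6, 5]
data[mid]=17=17: mid=8
data[mid]=6<17: swap data[7],data[8]; lo=8,mid=9 → [7, 16, 13, 12, 11, 10, 8, 6, 17, 5]
data[mid]=5<17: swap data[8],data[9]; lo=9,mid=10 → [7, 16, 13, 12, 11, 10, 8, 6, 5, 17]
end: lo=9, hi=9; data = [7, 16, 13, 12, 11, 10, 8, 6, 5, 17]

[7, 16, 13, 12, 11, 10, 8, 6, 5, 17]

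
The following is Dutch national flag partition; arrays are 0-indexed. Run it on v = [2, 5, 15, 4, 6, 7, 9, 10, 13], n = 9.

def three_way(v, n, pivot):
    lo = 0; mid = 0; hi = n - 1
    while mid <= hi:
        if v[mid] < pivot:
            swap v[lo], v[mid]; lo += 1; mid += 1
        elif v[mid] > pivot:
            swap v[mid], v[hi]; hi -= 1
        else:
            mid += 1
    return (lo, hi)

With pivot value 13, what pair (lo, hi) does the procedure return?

lo=0 mid=0 hi=8
2<13: swap(0,0), lo=1 mid=1 ⇒ [2, 5, 15, 4, 6, 7, 9, 10, 13]
5<13: swap(1,1), lo=2 mid=2 ⇒ [2, 5, 15, 4, 6, 7, 9, 10, 13]
15>13: swap(2,8), hi=7 ⇒ [2, 5, 13, 4, 6, 7, 9, 10, 15]
13=13: mid=3
4<13: swap(2,3), lo=3 mid=4 ⇒ [2, 5, 4, 13, 6, 7, 9, 10, 15]
6<13: swap(3,4), lo=4 mid=5 ⇒ [2, 5, 4, 6, 13, 7, 9, 10, 15]
7<13: swap(4,5), lo=5 mid=6 ⇒ [2, 5, 4, 6, 7, 13, 9, 10, 15]
9<13: swap(5,6), lo=6 mid=7 ⇒ [2, 5, 4, 6, 7, 9, 13, 10, 15]
10<13: swap(6,7), lo=7 mid=8 ⇒ [2, 5, 4, 6, 7, 9, 10, 13, 15]
done. lo=7 hi=7; v=[2, 5, 4, 6, 7, 9, 10, 13, 15]

(7, 7)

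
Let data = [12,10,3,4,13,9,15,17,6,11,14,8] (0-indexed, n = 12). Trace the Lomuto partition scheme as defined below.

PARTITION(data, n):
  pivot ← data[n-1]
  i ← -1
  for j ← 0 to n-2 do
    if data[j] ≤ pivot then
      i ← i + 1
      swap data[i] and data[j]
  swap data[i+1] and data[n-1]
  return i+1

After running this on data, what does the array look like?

pivot = data[11] = 8; i = -1
j=0: data[0]=12 > 8 → no swap
j=1: data[1]=10 > 8 → no swap
j=2: data[2]=3 ≤ 8 → i=0, swap data[0],data[2] → [3,10,12,4,13,9,15,17,6,11,14,8]
j=3: data[3]=4 ≤ 8 → i=1, swap data[1],data[3] → [3,4,12,10,13,9,15,17,6,11,14,8]
j=4: data[4]=13 > 8 → no swap
j=5: data[5]=9 > 8 → no swap
j=6: data[6]=15 > 8 → no swap
j=7: data[7]=17 > 8 → no swap
j=8: data[8]=6 ≤ 8 → i=2, swap data[2],data[8] → [3,4,6,10,13,9,15,17,12,11,14,8]
j=9: data[9]=11 > 8 → no swap
j=10: data[10]=14 > 8 → no swap
final swap data[3],data[11] → [3,4,6,8,13,9,15,17,12,11,14,10]; return 3

[3,4,6,8,13,9,15,17,12,11,14,10]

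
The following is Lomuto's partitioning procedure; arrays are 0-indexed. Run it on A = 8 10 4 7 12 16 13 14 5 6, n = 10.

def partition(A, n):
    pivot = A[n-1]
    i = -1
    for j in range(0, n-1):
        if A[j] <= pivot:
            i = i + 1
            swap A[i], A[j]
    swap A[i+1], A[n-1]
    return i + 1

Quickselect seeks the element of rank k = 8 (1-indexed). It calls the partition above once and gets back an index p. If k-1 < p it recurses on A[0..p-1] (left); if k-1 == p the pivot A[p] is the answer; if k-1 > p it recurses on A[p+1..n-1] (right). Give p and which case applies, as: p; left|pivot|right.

pivot=6, i=-1
j=0: 8>6, skip
j=1: 10>6, skip
j=2: 4≤6, i=0, swap(0,2) ⇒ 4 10 8 7 12 16 13 14 5 6
j=3: 7>6, skip
j=4: 12>6, skip
j=5: 16>6, skip
j=6: 13>6, skip
j=7: 14>6, skip
j=8: 5≤6, i=1, swap(1,8) ⇒ 4 5 8 7 12 16 13 14 10 6
swap(2,9) ⇒ 4 5 6 7 12 16 13 14 10 8; return 2
p = 2; k-1 = 7 > 2 ⇒ right

2; right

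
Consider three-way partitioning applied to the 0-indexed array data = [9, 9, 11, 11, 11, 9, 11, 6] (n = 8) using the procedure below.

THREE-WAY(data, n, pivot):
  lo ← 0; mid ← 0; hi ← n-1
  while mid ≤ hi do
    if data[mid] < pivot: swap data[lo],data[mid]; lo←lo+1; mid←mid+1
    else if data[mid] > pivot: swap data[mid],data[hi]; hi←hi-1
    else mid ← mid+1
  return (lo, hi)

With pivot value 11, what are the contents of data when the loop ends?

lo=0 mid=0 hi=7
9<11: swap(0,0), lo=1 mid=1 ⇒ [9, 9, 11, 11, 11, 9, 11, 6]
9<11: swap(1,1), lo=2 mid=2 ⇒ [9, 9, 11, 11, 11, 9, 11, 6]
11=11: mid=3
11=11: mid=4
11=11: mid=5
9<11: swap(2,5), lo=3 mid=6 ⇒ [9, 9, 9, 11, 11, 11, 11, 6]
11=11: mid=7
6<11: swap(3,7), lo=4 mid=8 ⇒ [9, 9, 9, 6, 11, 11, 11, 11]
done. lo=4 hi=7; data=[9, 9, 9, 6, 11, 11, 11, 11]

[9, 9, 9, 6, 11, 11, 11, 11]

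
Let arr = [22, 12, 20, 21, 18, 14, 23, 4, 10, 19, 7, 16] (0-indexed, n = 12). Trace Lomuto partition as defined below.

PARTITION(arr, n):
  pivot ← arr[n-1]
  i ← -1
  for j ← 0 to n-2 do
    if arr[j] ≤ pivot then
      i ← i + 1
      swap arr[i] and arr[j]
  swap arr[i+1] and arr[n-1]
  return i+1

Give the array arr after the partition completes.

[12, 14, 4, 10, 7, 16, 23, 20, 21, 19, 18, 22]

pivot = arr[11] = 16; i = -1
j=0: arr[0]=22 > 16 → no swap
j=1: arr[1]=12 ≤ 16 → i=0, swap arr[0],arr[1] → [12, 22, 20, 21, 18, 14, 23, 4, 10, 19, 7, 16]
j=2: arr[2]=20 > 16 → no swap
j=3: arr[3]=21 > 16 → no swap
j=4: arr[4]=18 > 16 → no swap
j=5: arr[5]=14 ≤ 16 → i=1, swap arr[1],arr[5] → [12, 14, 20, 21, 18, 22, 23, 4, 10, 19, 7, 16]
j=6: arr[6]=23 > 16 → no swap
j=7: arr[7]=4 ≤ 16 → i=2, swap arr[2],arr[7] → [12, 14, 4, 21, 18, 22, 23, 20, 10, 19, 7, 16]
j=8: arr[8]=10 ≤ 16 → i=3, swap arr[3],arr[8] → [12, 14, 4, 10, 18, 22, 23, 20, 21, 19, 7, 16]
j=9: arr[9]=19 > 16 → no swap
j=10: arr[10]=7 ≤ 16 → i=4, swap arr[4],arr[10] → [12, 14, 4, 10, 7, 22, 23, 20, 21, 19, 18, 16]
final swap arr[5],arr[11] → [12, 14, 4, 10, 7, 16, 23, 20, 21, 19, 18, 22]; return 5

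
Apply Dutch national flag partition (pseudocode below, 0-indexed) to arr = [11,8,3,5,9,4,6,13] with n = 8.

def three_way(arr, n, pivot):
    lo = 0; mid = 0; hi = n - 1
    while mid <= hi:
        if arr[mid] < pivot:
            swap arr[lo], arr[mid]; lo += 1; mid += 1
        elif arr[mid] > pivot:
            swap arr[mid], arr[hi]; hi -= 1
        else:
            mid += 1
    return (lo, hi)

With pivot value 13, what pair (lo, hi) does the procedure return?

(7, 7)

pivot = 13; lo=0, mid=0, hi=7
arr[mid]=11<13: swap arr[0],arr[0]; lo=1,mid=1 → [11,8,3,5,9,4,6,13]
arr[mid]=8<13: swap arr[1],arr[1]; lo=2,mid=2 → [11,8,3,5,9,4,6,13]
arr[mid]=3<13: swap arr[2],arr[2]; lo=3,mid=3 → [11,8,3,5,9,4,6,13]
arr[mid]=5<13: swap arr[3],arr[3]; lo=4,mid=4 → [11,8,3,5,9,4,6,13]
arr[mid]=9<13: swap arr[4],arr[4]; lo=5,mid=5 → [11,8,3,5,9,4,6,13]
arr[mid]=4<13: swap arr[5],arr[5]; lo=6,mid=6 → [11,8,3,5,9,4,6,13]
arr[mid]=6<13: swap arr[6],arr[6]; lo=7,mid=7 → [11,8,3,5,9,4,6,13]
arr[mid]=13=13: mid=8
end: lo=7, hi=7; arr = [11,8,3,5,9,4,6,13]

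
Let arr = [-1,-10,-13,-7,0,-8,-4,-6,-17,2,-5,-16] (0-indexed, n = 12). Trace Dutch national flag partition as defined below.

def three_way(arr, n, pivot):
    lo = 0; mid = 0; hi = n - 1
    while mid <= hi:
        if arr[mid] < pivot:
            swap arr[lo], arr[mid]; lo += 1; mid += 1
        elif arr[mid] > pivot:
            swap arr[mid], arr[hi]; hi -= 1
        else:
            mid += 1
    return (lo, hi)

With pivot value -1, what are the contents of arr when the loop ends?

[-10,-13,-7,-16,-8,-4,-6,-17,-5,-1,2,0]

pivot = -1; lo=0, mid=0, hi=11
arr[mid]=-1=-1: mid=1
arr[mid]=-10<-1: swap arr[0],arr[1]; lo=1,mid=2 → [-10,-1,-13,-7,0,-8,-4,-6,-17,2,-5,-16]
arr[mid]=-13<-1: swap arr[1],arr[2]; lo=2,mid=3 → [-10,-13,-1,-7,0,-8,-4,-6,-17,2,-5,-16]
arr[mid]=-7<-1: swap arr[2],arr[3]; lo=3,mid=4 → [-10,-13,-7,-1,0,-8,-4,-6,-17,2,-5,-16]
arr[mid]=0>-1: swap arr[4],arr[11]; hi=10 → [-10,-13,-7,-1,-16,-8,-4,-6,-17,2,-5,0]
arr[mid]=-16<-1: swap arr[3],arr[4]; lo=4,mid=5 → [-10,-13,-7,-16,-1,-8,-4,-6,-17,2,-5,0]
arr[mid]=-8<-1: swap arr[4],arr[5]; lo=5,mid=6 → [-10,-13,-7,-16,-8,-1,-4,-6,-17,2,-5,0]
arr[mid]=-4<-1: swap arr[5],arr[6]; lo=6,mid=7 → [-10,-13,-7,-16,-8,-4,-1,-6,-17,2,-5,0]
arr[mid]=-6<-1: swap arr[6],arr[7]; lo=7,mid=8 → [-10,-13,-7,-16,-8,-4,-6,-1,-17,2,-5,0]
arr[mid]=-17<-1: swap arr[7],arr[8]; lo=8,mid=9 → [-10,-13,-7,-16,-8,-4,-6,-17,-1,2,-5,0]
arr[mid]=2>-1: swap arr[9],arr[10]; hi=9 → [-10,-13,-7,-16,-8,-4,-6,-17,-1,-5,2,0]
arr[mid]=-5<-1: swap arr[8],arr[9]; lo=9,mid=10 → [-10,-13,-7,-16,-8,-4,-6,-17,-5,-1,2,0]
end: lo=9, hi=9; arr = [-10,-13,-7,-16,-8,-4,-6,-17,-5,-1,2,0]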